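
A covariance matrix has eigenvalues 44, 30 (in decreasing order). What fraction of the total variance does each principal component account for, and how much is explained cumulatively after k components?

Step 1 — total variance = trace(Sigma) = Σ λ_i = 44 + 30 = 74.

Step 2 — fraction explained by component i = λ_i / Σ λ:
  PC1: 44/74 = 0.5946
  PC2: 30/74 = 0.4054

Step 3 — cumulative fraction after k components = (λ_1 + ... + λ_k) / Σ λ:
  k = 1: 44/74 = 0.5946
  k = 2: (44 + 30)/74 = 74/74 = 1

Summary (fraction, with percent):

explained: PC1 0.5946 (59.46%), PC2 0.4054 (40.54%);  cumulative: 0.5946, 1


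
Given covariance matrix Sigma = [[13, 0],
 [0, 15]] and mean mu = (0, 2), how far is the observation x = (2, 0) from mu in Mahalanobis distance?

Step 1 — centre the observation: (x - mu) = (2, -2).

Step 2 — invert Sigma. det(Sigma) = 13·15 - (0)² = 195.
  Sigma^{-1} = (1/det) · [[d, -b], [-b, a]] = [[0.0769, 0],
 [0, 0.0667]].

Step 3 — form the quadratic (x - mu)^T · Sigma^{-1} · (x - mu):
  Sigma^{-1} · (x - mu) = (0.1538, -0.1333).
  (x - mu)^T · [Sigma^{-1} · (x - mu)] = (2)·(0.1538) + (-2)·(-0.1333) = 0.5744.

Step 4 — take square root: d = √(0.5744) ≈ 0.7579.

d(x, mu) = √(0.5744) ≈ 0.7579


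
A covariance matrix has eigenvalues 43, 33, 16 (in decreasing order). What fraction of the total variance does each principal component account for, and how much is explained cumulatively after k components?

Step 1 — total variance = trace(Sigma) = Σ λ_i = 43 + 33 + 16 = 92.

Step 2 — fraction explained by component i = λ_i / Σ λ:
  PC1: 43/92 = 0.4674
  PC2: 33/92 = 0.3587
  PC3: 16/92 = 0.1739

Step 3 — cumulative fraction after k components = (λ_1 + ... + λ_k) / Σ λ:
  k = 1: 43/92 = 0.4674
  k = 2: (43 + 33)/92 = 76/92 = 0.8261
  k = 3: (43 + 33 + 16)/92 = 92/92 = 1

Summary (fraction, with percent):

explained: PC1 0.4674 (46.74%), PC2 0.3587 (35.87%), PC3 0.1739 (17.39%);  cumulative: 0.4674, 0.8261, 1


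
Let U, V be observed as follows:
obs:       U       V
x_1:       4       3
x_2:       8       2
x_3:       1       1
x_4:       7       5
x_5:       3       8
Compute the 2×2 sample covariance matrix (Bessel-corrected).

Step 1 — column means:
  mean(U) = (4 + 8 + 1 + 7 + 3) / 5 = 23/5 = 4.6
  mean(V) = (3 + 2 + 1 + 5 + 8) / 5 = 19/5 = 3.8

Step 2 — sample covariance S[i,j] = (1/(n-1)) · Σ_k (x_{k,i} - mean_i) · (x_{k,j} - mean_j), with n-1 = 4.
  S[U,U] = ((-0.6)·(-0.6) + (3.4)·(3.4) + (-3.6)·(-3.6) + (2.4)·(2.4) + (-1.6)·(-1.6)) / 4 = 33.2/4 = 8.3
  S[U,V] = ((-0.6)·(-0.8) + (3.4)·(-1.8) + (-3.6)·(-2.8) + (2.4)·(1.2) + (-1.6)·(4.2)) / 4 = 0.6/4 = 0.15
  S[V,V] = ((-0.8)·(-0.8) + (-1.8)·(-1.8) + (-2.8)·(-2.8) + (1.2)·(1.2) + (4.2)·(4.2)) / 4 = 30.8/4 = 7.7

S is symmetric (S[j,i] = S[i,j]). Assembling:

S = [[8.3, 0.15],
 [0.15, 7.7]]


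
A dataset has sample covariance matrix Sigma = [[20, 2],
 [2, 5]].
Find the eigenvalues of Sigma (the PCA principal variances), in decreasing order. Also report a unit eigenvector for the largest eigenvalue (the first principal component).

Step 1 — characteristic polynomial of 2×2 Sigma:
  det(Sigma - λI) = λ² - trace · λ + det = 0.
  trace = 20 + 5 = 25, det = 20·5 - (2)² = 96.
Step 2 — discriminant:
  Δ = trace² - 4·det = 625 - 384 = 241.
Step 3 — eigenvalues:
  λ = (trace ± √Δ)/2 = (25 ± 15.5242)/2,
  λ_1 = 20.2621,  λ_2 = 4.7379.

Step 4 — unit eigenvector for λ_1: solve (Sigma - λ_1 I)v = 0. First row:
  (20 - 20.2621)·v_x + (2)·v_y = 0, i.e. (-0.2621)·v_x + (2)·v_y = 0,
  so v ∝ (b, λ_1 - a) = (2, 0.2621) = u.
  ||u|| = √((2)² + (0.2621)²) = √(4.0687) ≈ 2.0171,
  v_1 = u/||u|| ≈ (0.9915, 0.1299) (||v_1|| = 1).

λ_1 = 20.2621,  λ_2 = 4.7379;  v_1 ≈ (0.9915, 0.1299)


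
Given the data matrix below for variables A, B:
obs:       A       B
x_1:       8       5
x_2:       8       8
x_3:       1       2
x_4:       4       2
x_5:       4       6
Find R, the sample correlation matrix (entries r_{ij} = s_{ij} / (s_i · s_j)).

Step 1 — column means:
  mean(A) = (8 + 8 + 1 + 4 + 4) / 5 = 25/5 = 5
  mean(B) = (5 + 8 + 2 + 2 + 6) / 5 = 23/5 = 4.6

Step 2 — sample variances and covariances s[i,j] = (1/(n-1)) · Σ_k (x_{k,i} - mean_i) · (x_{k,j} - mean_j), with n-1 = 4:
  s[A,A] = ((3)·(3) + (3)·(3) + (-4)·(-4) + (-1)·(-1) + (-1)·(-1)) / 4 = 36/4 = 9
  s[A,B] = ((3)·(0.4) + (3)·(3.4) + (-4)·(-2.6) + (-1)·(-2.6) + (-1)·(1.4)) / 4 = 23/4 = 5.75
  s[B,B] = ((0.4)·(0.4) + (3.4)·(3.4) + (-2.6)·(-2.6) + (-2.6)·(-2.6) + (1.4)·(1.4)) / 4 = 27.2/4 = 6.8
  Sample standard deviations s_i = √(s[i,i]):
  s(A) = √(9) = 3
  s(B) = √(6.8) = 2.6077

Step 3 — r_{ij} = s_{ij} / (s_i · s_j):
  r[A,A] = 1 (diagonal).
  r[A,B] = 5.75 / (3 · 2.6077) = 5.75 / 7.823 = 0.735
  r[B,B] = 1 (diagonal).

R is symmetric with unit diagonal. Assembling:

R = [[1, 0.735],
 [0.735, 1]]


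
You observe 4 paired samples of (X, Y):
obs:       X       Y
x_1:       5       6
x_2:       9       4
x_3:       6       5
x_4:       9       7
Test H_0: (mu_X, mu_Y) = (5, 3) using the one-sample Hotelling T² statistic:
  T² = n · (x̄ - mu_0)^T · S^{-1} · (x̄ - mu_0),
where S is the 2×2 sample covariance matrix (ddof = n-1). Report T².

Step 1 — sample mean vector:
  mean(X) = (5 + 9 + 6 + 9) / 4 = 29/4 = 7.25
  mean(Y) = (6 + 4 + 5 + 7) / 4 = 22/4 = 5.5
  x̄ = (7.25, 5.5),  deviation x̄ - mu_0 = (7.25, 5.5) - (5, 3) = (2.25, 2.5).

Step 2 — sample covariance matrix, S[i,j] = (1/(n-1)) · Σ_k (x_{k,i} - mean_i) · (x_{k,j} - mean_j), divisor n-1 = 3:
  S[X,X] = ((-2.25)·(-2.25) + (1.75)·(1.75) + (-1.25)·(-1.25) + (1.75)·(1.75)) / 3 = 12.75/3 = 4.25
  S[X,Y] = ((-2.25)·(0.5) + (1.75)·(-1.5) + (-1.25)·(-0.5) + (1.75)·(1.5)) / 3 = -0.5/3 = -0.1667
  S[Y,Y] = ((0.5)·(0.5) + (-1.5)·(-1.5) + (-0.5)·(-0.5) + (1.5)·(1.5)) / 3 = 5/3 = 1.6667
  S = [[4.25, -0.1667],
 [-0.1667, 1.6667]].

Step 3 — invert S. det(S) = 4.25·1.6667 - (-0.1667)² = 7.0556.
  S^{-1} = (1/det) · [[d, -b], [-b, a]] = [[0.2362, 0.0236],
 [0.0236, 0.6024]].

Step 4 — quadratic form (x̄ - mu_0)^T · S^{-1} · (x̄ - mu_0):
  S^{-1} · (x̄ - mu_0) = (0.5906, 1.5591),
  (x̄ - mu_0)^T · [...] = (2.25)·(0.5906) + (2.5)·(1.5591) = 5.2264.

Step 5 — scale by n: T² = 4 · 5.2264 = 20.9055.

T² ≈ 20.9055


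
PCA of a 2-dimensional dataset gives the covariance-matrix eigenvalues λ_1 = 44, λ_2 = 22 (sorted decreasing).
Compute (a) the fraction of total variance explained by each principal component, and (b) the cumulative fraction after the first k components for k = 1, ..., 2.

Step 1 — total variance = trace(Sigma) = Σ λ_i = 44 + 22 = 66.

Step 2 — fraction explained by component i = λ_i / Σ λ:
  PC1: 44/66 = 0.6667
  PC2: 22/66 = 0.3333

Step 3 — cumulative fraction after k components = (λ_1 + ... + λ_k) / Σ λ:
  k = 1: 44/66 = 0.6667
  k = 2: (44 + 22)/66 = 66/66 = 1

Summary (fraction, with percent):

explained: PC1 0.6667 (66.67%), PC2 0.3333 (33.33%);  cumulative: 0.6667, 1


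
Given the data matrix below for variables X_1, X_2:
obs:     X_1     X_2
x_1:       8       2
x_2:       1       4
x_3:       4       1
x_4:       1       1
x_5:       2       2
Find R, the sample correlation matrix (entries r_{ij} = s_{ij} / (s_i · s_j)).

Step 1 — column means:
  mean(X_1) = (8 + 1 + 4 + 1 + 2) / 5 = 16/5 = 3.2
  mean(X_2) = (2 + 4 + 1 + 1 + 2) / 5 = 10/5 = 2

Step 2 — sample variances and covariances s[i,j] = (1/(n-1)) · Σ_k (x_{k,i} - mean_i) · (x_{k,j} - mean_j), with n-1 = 4:
  s[X_1,X_1] = ((4.8)·(4.8) + (-2.2)·(-2.2) + (0.8)·(0.8) + (-2.2)·(-2.2) + (-1.2)·(-1.2)) / 4 = 34.8/4 = 8.7
  s[X_1,X_2] = ((4.8)·(0) + (-2.2)·(2) + (0.8)·(-1) + (-2.2)·(-1) + (-1.2)·(0)) / 4 = -3/4 = -0.75
  s[X_2,X_2] = ((0)·(0) + (2)·(2) + (-1)·(-1) + (-1)·(-1) + (0)·(0)) / 4 = 6/4 = 1.5
  Sample standard deviations s_i = √(s[i,i]):
  s(X_1) = √(8.7) = 2.9496
  s(X_2) = √(1.5) = 1.2247

Step 3 — r_{ij} = s_{ij} / (s_i · s_j):
  r[X_1,X_1] = 1 (diagonal).
  r[X_1,X_2] = -0.75 / (2.9496 · 1.2247) = -0.75 / 3.6125 = -0.2076
  r[X_2,X_2] = 1 (diagonal).

R is symmetric with unit diagonal. Assembling:

R = [[1, -0.2076],
 [-0.2076, 1]]


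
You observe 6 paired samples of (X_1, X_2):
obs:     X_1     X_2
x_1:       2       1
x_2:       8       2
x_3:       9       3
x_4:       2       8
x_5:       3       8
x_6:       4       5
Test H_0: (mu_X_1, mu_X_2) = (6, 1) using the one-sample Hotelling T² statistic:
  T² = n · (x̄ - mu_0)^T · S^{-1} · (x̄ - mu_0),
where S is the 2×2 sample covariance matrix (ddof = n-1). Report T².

Step 1 — sample mean vector:
  mean(X_1) = (2 + 8 + 9 + 2 + 3 + 4) / 6 = 28/6 = 4.6667
  mean(X_2) = (1 + 2 + 3 + 8 + 8 + 5) / 6 = 27/6 = 4.5
  x̄ = (4.6667, 4.5),  deviation x̄ - mu_0 = (4.6667, 4.5) - (6, 1) = (-1.3333, 3.5).

Step 2 — sample covariance matrix, S[i,j] = (1/(n-1)) · Σ_k (x_{k,i} - mean_i) · (x_{k,j} - mean_j), divisor n-1 = 5:
  S[X_1,X_1] = ((-2.6667)·(-2.6667) + (3.3333)·(3.3333) + (4.3333)·(4.3333) + (-2.6667)·(-2.6667) + (-1.6667)·(-1.6667) + (-0.6667)·(-0.6667)) / 5 = 47.3333/5 = 9.4667
  S[X_1,X_2] = ((-2.6667)·(-3.5) + (3.3333)·(-2.5) + (4.3333)·(-1.5) + (-2.6667)·(3.5) + (-1.6667)·(3.5) + (-0.6667)·(0.5)) / 5 = -21/5 = -4.2
  S[X_2,X_2] = ((-3.5)·(-3.5) + (-2.5)·(-2.5) + (-1.5)·(-1.5) + (3.5)·(3.5) + (3.5)·(3.5) + (0.5)·(0.5)) / 5 = 45.5/5 = 9.1
  S = [[9.4667, -4.2],
 [-4.2, 9.1]].

Step 3 — invert S. det(S) = 9.4667·9.1 - (-4.2)² = 68.5067.
  S^{-1} = (1/det) · [[d, -b], [-b, a]] = [[0.1328, 0.0613],
 [0.0613, 0.1382]].

Step 4 — quadratic form (x̄ - mu_0)^T · S^{-1} · (x̄ - mu_0):
  S^{-1} · (x̄ - mu_0) = (0.0375, 0.4019),
  (x̄ - mu_0)^T · [...] = (-1.3333)·(0.0375) + (3.5)·(0.4019) = 1.3567.

Step 5 — scale by n: T² = 6 · 1.3567 = 8.1403.

T² ≈ 8.1403


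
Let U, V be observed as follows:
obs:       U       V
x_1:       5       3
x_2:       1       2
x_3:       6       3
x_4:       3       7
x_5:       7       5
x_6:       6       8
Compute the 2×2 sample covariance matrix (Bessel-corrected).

Step 1 — column means:
  mean(U) = (5 + 1 + 6 + 3 + 7 + 6) / 6 = 28/6 = 4.6667
  mean(V) = (3 + 2 + 3 + 7 + 5 + 8) / 6 = 28/6 = 4.6667

Step 2 — sample covariance S[i,j] = (1/(n-1)) · Σ_k (x_{k,i} - mean_i) · (x_{k,j} - mean_j), with n-1 = 5.
  S[U,U] = ((0.3333)·(0.3333) + (-3.6667)·(-3.6667) + (1.3333)·(1.3333) + (-1.6667)·(-1.6667) + (2.3333)·(2.3333) + (1.3333)·(1.3333)) / 5 = 25.3333/5 = 5.0667
  S[U,V] = ((0.3333)·(-1.6667) + (-3.6667)·(-2.6667) + (1.3333)·(-1.6667) + (-1.6667)·(2.3333) + (2.3333)·(0.3333) + (1.3333)·(3.3333)) / 5 = 8.3333/5 = 1.6667
  S[V,V] = ((-1.6667)·(-1.6667) + (-2.6667)·(-2.6667) + (-1.6667)·(-1.6667) + (2.3333)·(2.3333) + (0.3333)·(0.3333) + (3.3333)·(3.3333)) / 5 = 29.3333/5 = 5.8667

S is symmetric (S[j,i] = S[i,j]). Assembling:

S = [[5.0667, 1.6667],
 [1.6667, 5.8667]]


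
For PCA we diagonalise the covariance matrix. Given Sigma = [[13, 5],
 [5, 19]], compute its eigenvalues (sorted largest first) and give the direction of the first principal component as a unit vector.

Step 1 — characteristic polynomial of 2×2 Sigma:
  det(Sigma - λI) = λ² - trace · λ + det = 0.
  trace = 13 + 19 = 32, det = 13·19 - (5)² = 222.
Step 2 — discriminant:
  Δ = trace² - 4·det = 1024 - 888 = 136.
Step 3 — eigenvalues:
  λ = (trace ± √Δ)/2 = (32 ± 11.6619)/2,
  λ_1 = 21.831,  λ_2 = 10.169.

Step 4 — unit eigenvector for λ_1: solve (Sigma - λ_1 I)v = 0. First row:
  (13 - 21.831)·v_x + (5)·v_y = 0, i.e. (-8.831)·v_x + (5)·v_y = 0,
  so v ∝ (b, λ_1 - a) = (5, 8.831) = u.
  ||u|| = √((5)² + (8.831)²) = √(102.9857) ≈ 10.1482,
  v_1 = u/||u|| ≈ (0.4927, 0.8702) (||v_1|| = 1).

λ_1 = 21.831,  λ_2 = 10.169;  v_1 ≈ (0.4927, 0.8702)


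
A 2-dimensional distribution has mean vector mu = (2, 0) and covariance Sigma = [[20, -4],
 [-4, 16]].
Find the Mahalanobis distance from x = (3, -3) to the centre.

Step 1 — centre the observation: (x - mu) = (1, -3).

Step 2 — invert Sigma. det(Sigma) = 20·16 - (-4)² = 304.
  Sigma^{-1} = (1/det) · [[d, -b], [-b, a]] = [[0.0526, 0.0132],
 [0.0132, 0.0658]].

Step 3 — form the quadratic (x - mu)^T · Sigma^{-1} · (x - mu):
  Sigma^{-1} · (x - mu) = (0.0132, -0.1842).
  (x - mu)^T · [Sigma^{-1} · (x - mu)] = (1)·(0.0132) + (-3)·(-0.1842) = 0.5658.

Step 4 — take square root: d = √(0.5658) ≈ 0.7522.

d(x, mu) = √(0.5658) ≈ 0.7522


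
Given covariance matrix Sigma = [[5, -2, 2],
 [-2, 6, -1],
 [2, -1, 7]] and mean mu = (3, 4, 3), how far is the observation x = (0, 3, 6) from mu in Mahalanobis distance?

Step 1 — centre the observation: (x - mu) = (-3, -1, 3).

Step 2 — invert Sigma (cofactor / det for 3×3, or solve directly):
  Sigma^{-1} = [[0.2547, 0.0745, -0.0621],
 [0.0745, 0.1925, 0.0062],
 [-0.0621, 0.0062, 0.1615]].

Step 3 — form the quadratic (x - mu)^T · Sigma^{-1} · (x - mu):
  Sigma^{-1} · (x - mu) = (-1.0248, -0.3975, 0.6646).
  (x - mu)^T · [Sigma^{-1} · (x - mu)] = (-3)·(-1.0248) + (-1)·(-0.3975) + (3)·(0.6646) = 5.4658.

Step 4 — take square root: d = √(5.4658) ≈ 2.3379.

d(x, mu) = √(5.4658) ≈ 2.3379


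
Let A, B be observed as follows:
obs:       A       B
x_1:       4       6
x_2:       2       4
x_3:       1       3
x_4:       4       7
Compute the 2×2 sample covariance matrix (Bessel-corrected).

Step 1 — column means:
  mean(A) = (4 + 2 + 1 + 4) / 4 = 11/4 = 2.75
  mean(B) = (6 + 4 + 3 + 7) / 4 = 20/4 = 5

Step 2 — sample covariance S[i,j] = (1/(n-1)) · Σ_k (x_{k,i} - mean_i) · (x_{k,j} - mean_j), with n-1 = 3.
  S[A,A] = ((1.25)·(1.25) + (-0.75)·(-0.75) + (-1.75)·(-1.75) + (1.25)·(1.25)) / 3 = 6.75/3 = 2.25
  S[A,B] = ((1.25)·(1) + (-0.75)·(-1) + (-1.75)·(-2) + (1.25)·(2)) / 3 = 8/3 = 2.6667
  S[B,B] = ((1)·(1) + (-1)·(-1) + (-2)·(-2) + (2)·(2)) / 3 = 10/3 = 3.3333

S is symmetric (S[j,i] = S[i,j]). Assembling:

S = [[2.25, 2.6667],
 [2.6667, 3.3333]]


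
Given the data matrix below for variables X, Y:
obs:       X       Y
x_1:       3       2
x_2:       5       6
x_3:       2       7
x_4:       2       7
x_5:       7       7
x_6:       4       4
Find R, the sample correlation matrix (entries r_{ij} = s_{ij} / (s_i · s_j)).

Step 1 — column means:
  mean(X) = (3 + 5 + 2 + 2 + 7 + 4) / 6 = 23/6 = 3.8333
  mean(Y) = (2 + 6 + 7 + 7 + 7 + 4) / 6 = 33/6 = 5.5

Step 2 — sample variances and covariances s[i,j] = (1/(n-1)) · Σ_k (x_{k,i} - mean_i) · (x_{k,j} - mean_j), with n-1 = 5:
  s[X,X] = ((-0.8333)·(-0.8333) + (1.1667)·(1.1667) + (-1.8333)·(-1.8333) + (-1.8333)·(-1.8333) + (3.1667)·(3.1667) + (0.1667)·(0.1667)) / 5 = 18.8333/5 = 3.7667
  s[X,Y] = ((-0.8333)·(-3.5) + (1.1667)·(0.5) + (-1.8333)·(1.5) + (-1.8333)·(1.5) + (3.1667)·(1.5) + (0.1667)·(-1.5)) / 5 = 2.5/5 = 0.5
  s[Y,Y] = ((-3.5)·(-3.5) + (0.5)·(0.5) + (1.5)·(1.5) + (1.5)·(1.5) + (1.5)·(1.5) + (-1.5)·(-1.5)) / 5 = 21.5/5 = 4.3
  Sample standard deviations s_i = √(s[i,i]):
  s(X) = √(3.7667) = 1.9408
  s(Y) = √(4.3) = 2.0736

Step 3 — r_{ij} = s_{ij} / (s_i · s_j):
  r[X,X] = 1 (diagonal).
  r[X,Y] = 0.5 / (1.9408 · 2.0736) = 0.5 / 4.0245 = 0.1242
  r[Y,Y] = 1 (diagonal).

R is symmetric with unit diagonal. Assembling:

R = [[1, 0.1242],
 [0.1242, 1]]


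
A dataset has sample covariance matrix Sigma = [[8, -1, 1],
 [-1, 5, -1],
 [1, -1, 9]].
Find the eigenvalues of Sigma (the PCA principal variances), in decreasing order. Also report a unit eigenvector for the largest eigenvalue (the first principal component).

Step 1 — characteristic polynomial p(λ) = det(λI - Sigma) = λ³ - tr·λ² + c_1·λ - det, where tr = trace, c_1 = sum of the principal 2×2 minors, det = det(Sigma):
  tr = 8 + 5 + 9 = 22,
  c_1 = (8·5 - (-1)²) + (8·9 - (1)²) + (5·9 - (-1)²) = 39 + 71 + 44 = 154,
  det = 8·(5·9 - (-1)²) - (-1)·((-1)·9 - (-1)·(1)) + (1)·((-1)·(-1) - 5·(1)) = 8·(44) - (-1)·(-8) + (1)·(-4) = 340.
  So p(λ) = λ³ - 22λ² + 154λ - 340.
Step 2 — look for an integer root (rational root theorem: any rational root is an integer divisor of 340). Testing λ = 10:
  p(10) = 1000 - 2200 + 1540 - 340 = 0  ✓
  Dividing out (λ - 10): p(λ) = (λ - 10)(λ² - 12λ + 34).
Step 3 — remaining eigenvalues from the quadratic λ² - 12λ + 34 = 0:
  Δ = 12² - 4·34 = 144 - 136 = 8,  λ = (12 ± √8)/2 = (12 ± 2.8284)/2 ≈ 7.4142 or 4.5858.
  Sorted: λ_1 = 10,  λ_2 = 7.4142,  λ_3 = 4.5858  (check: sum = 22 = tr ✓).

Step 4 — unit eigenvector for λ_1 = 10: v spans the null space of (Sigma - λ_1 I), whose rows are
  r_1 = (-2, -1, 1),  r_2 = (-1, -5, -1),  r_3 = (1, -1, -1).
  v is orthogonal to every row, so take v ∝ r_1 × r_2 = ((-1)·(-1) - (1)·(-5), (1)·(-1) - (-2)·(-1), (-2)·(-5) - (-1)·(-1)) = (6, -3, 9).
  Rescale (divide by 3): u = (2, -1, 3).
  ||u|| = √((2)² + (-1)² + (3)²) = √(14) ≈ 3.7417,  v_1 = u/||u|| ≈ (0.5345, -0.2673, 0.8018) (||v_1|| = 1).

λ_1 = 10,  λ_2 = 7.4142,  λ_3 = 4.5858;  v_1 ≈ (0.5345, -0.2673, 0.8018)


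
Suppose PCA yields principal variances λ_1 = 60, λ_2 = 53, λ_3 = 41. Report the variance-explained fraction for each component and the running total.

Step 1 — total variance = trace(Sigma) = Σ λ_i = 60 + 53 + 41 = 154.

Step 2 — fraction explained by component i = λ_i / Σ λ:
  PC1: 60/154 = 0.3896
  PC2: 53/154 = 0.3442
  PC3: 41/154 = 0.2662

Step 3 — cumulative fraction after k components = (λ_1 + ... + λ_k) / Σ λ:
  k = 1: 60/154 = 0.3896
  k = 2: (60 + 53)/154 = 113/154 = 0.7338
  k = 3: (60 + 53 + 41)/154 = 154/154 = 1

Summary (fraction, with percent):

explained: PC1 0.3896 (38.96%), PC2 0.3442 (34.42%), PC3 0.2662 (26.62%);  cumulative: 0.3896, 0.7338, 1


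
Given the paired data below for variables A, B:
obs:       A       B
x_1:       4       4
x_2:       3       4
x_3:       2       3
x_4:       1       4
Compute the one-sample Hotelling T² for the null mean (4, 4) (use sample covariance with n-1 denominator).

Step 1 — sample mean vector:
  mean(A) = (4 + 3 + 2 + 1) / 4 = 10/4 = 2.5
  mean(B) = (4 + 4 + 3 + 4) / 4 = 15/4 = 3.75
  x̄ = (2.5, 3.75),  deviation x̄ - mu_0 = (2.5, 3.75) - (4, 4) = (-1.5, -0.25).

Step 2 — sample covariance matrix, S[i,j] = (1/(n-1)) · Σ_k (x_{k,i} - mean_i) · (x_{k,j} - mean_j), divisor n-1 = 3:
  S[A,A] = ((1.5)·(1.5) + (0.5)·(0.5) + (-0.5)·(-0.5) + (-1.5)·(-1.5)) / 3 = 5/3 = 1.6667
  S[A,B] = ((1.5)·(0.25) + (0.5)·(0.25) + (-0.5)·(-0.75) + (-1.5)·(0.25)) / 3 = 0.5/3 = 0.1667
  S[B,B] = ((0.25)·(0.25) + (0.25)·(0.25) + (-0.75)·(-0.75) + (0.25)·(0.25)) / 3 = 0.75/3 = 0.25
  S = [[1.6667, 0.1667],
 [0.1667, 0.25]].

Step 3 — invert S. det(S) = 1.6667·0.25 - (0.1667)² = 0.3889.
  S^{-1} = (1/det) · [[d, -b], [-b, a]] = [[0.6429, -0.4286],
 [-0.4286, 4.2857]].

Step 4 — quadratic form (x̄ - mu_0)^T · S^{-1} · (x̄ - mu_0):
  S^{-1} · (x̄ - mu_0) = (-0.8571, -0.4286),
  (x̄ - mu_0)^T · [...] = (-1.5)·(-0.8571) + (-0.25)·(-0.4286) = 1.3929.

Step 5 — scale by n: T² = 4 · 1.3929 = 5.5714.

T² ≈ 5.5714


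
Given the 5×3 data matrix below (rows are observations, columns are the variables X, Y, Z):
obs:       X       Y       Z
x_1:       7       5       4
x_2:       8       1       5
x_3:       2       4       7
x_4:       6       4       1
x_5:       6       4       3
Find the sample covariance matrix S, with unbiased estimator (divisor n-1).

Step 1 — column means:
  mean(X) = (7 + 8 + 2 + 6 + 6) / 5 = 29/5 = 5.8
  mean(Y) = (5 + 1 + 4 + 4 + 4) / 5 = 18/5 = 3.6
  mean(Z) = (4 + 5 + 7 + 1 + 3) / 5 = 20/5 = 4

Step 2 — sample covariance S[i,j] = (1/(n-1)) · Σ_k (x_{k,i} - mean_i) · (x_{k,j} - mean_j), with n-1 = 4.
  S[X,X] = ((1.2)·(1.2) + (2.2)·(2.2) + (-3.8)·(-3.8) + (0.2)·(0.2) + (0.2)·(0.2)) / 4 = 20.8/4 = 5.2
  S[X,Y] = ((1.2)·(1.4) + (2.2)·(-2.6) + (-3.8)·(0.4) + (0.2)·(0.4) + (0.2)·(0.4)) / 4 = -5.4/4 = -1.35
  S[X,Z] = ((1.2)·(0) + (2.2)·(1) + (-3.8)·(3) + (0.2)·(-3) + (0.2)·(-1)) / 4 = -10/4 = -2.5
  S[Y,Y] = ((1.4)·(1.4) + (-2.6)·(-2.6) + (0.4)·(0.4) + (0.4)·(0.4) + (0.4)·(0.4)) / 4 = 9.2/4 = 2.3
  S[Y,Z] = ((1.4)·(0) + (-2.6)·(1) + (0.4)·(3) + (0.4)·(-3) + (0.4)·(-1)) / 4 = -3/4 = -0.75
  S[Z,Z] = ((0)·(0) + (1)·(1) + (3)·(3) + (-3)·(-3) + (-1)·(-1)) / 4 = 20/4 = 5

S is symmetric (S[j,i] = S[i,j]). Assembling:

S = [[5.2, -1.35, -2.5],
 [-1.35, 2.3, -0.75],
 [-2.5, -0.75, 5]]


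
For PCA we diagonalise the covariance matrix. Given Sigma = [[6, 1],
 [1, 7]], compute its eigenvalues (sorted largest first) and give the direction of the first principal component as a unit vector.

Step 1 — characteristic polynomial of 2×2 Sigma:
  det(Sigma - λI) = λ² - trace · λ + det = 0.
  trace = 6 + 7 = 13, det = 6·7 - (1)² = 41.
Step 2 — discriminant:
  Δ = trace² - 4·det = 169 - 164 = 5.
Step 3 — eigenvalues:
  λ = (trace ± √Δ)/2 = (13 ± 2.2361)/2,
  λ_1 = 7.618,  λ_2 = 5.382.

Step 4 — unit eigenvector for λ_1: solve (Sigma - λ_1 I)v = 0. First row:
  (6 - 7.618)·v_x + (1)·v_y = 0, i.e. (-1.618)·v_x + (1)·v_y = 0,
  so v ∝ (b, λ_1 - a) = (1, 1.618) = u.
  ||u|| = √((1)² + (1.618)²) = √(3.618) ≈ 1.9021,
  v_1 = u/||u|| ≈ (0.5257, 0.8507) (||v_1|| = 1).

λ_1 = 7.618,  λ_2 = 5.382;  v_1 ≈ (0.5257, 0.8507)


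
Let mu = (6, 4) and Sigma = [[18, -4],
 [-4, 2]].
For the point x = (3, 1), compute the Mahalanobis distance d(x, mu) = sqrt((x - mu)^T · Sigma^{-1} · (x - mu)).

Step 1 — centre the observation: (x - mu) = (-3, -3).

Step 2 — invert Sigma. det(Sigma) = 18·2 - (-4)² = 20.
  Sigma^{-1} = (1/det) · [[d, -b], [-b, a]] = [[0.1, 0.2],
 [0.2, 0.9]].

Step 3 — form the quadratic (x - mu)^T · Sigma^{-1} · (x - mu):
  Sigma^{-1} · (x - mu) = (-0.9, -3.3).
  (x - mu)^T · [Sigma^{-1} · (x - mu)] = (-3)·(-0.9) + (-3)·(-3.3) = 12.6.

Step 4 — take square root: d = √(12.6) ≈ 3.5496.

d(x, mu) = √(12.6) ≈ 3.5496


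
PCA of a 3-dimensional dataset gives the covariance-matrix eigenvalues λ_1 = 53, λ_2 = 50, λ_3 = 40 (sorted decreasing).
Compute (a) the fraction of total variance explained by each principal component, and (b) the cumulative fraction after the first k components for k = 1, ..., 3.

Step 1 — total variance = trace(Sigma) = Σ λ_i = 53 + 50 + 40 = 143.

Step 2 — fraction explained by component i = λ_i / Σ λ:
  PC1: 53/143 = 0.3706
  PC2: 50/143 = 0.3497
  PC3: 40/143 = 0.2797

Step 3 — cumulative fraction after k components = (λ_1 + ... + λ_k) / Σ λ:
  k = 1: 53/143 = 0.3706
  k = 2: (53 + 50)/143 = 103/143 = 0.7203
  k = 3: (53 + 50 + 40)/143 = 143/143 = 1

Summary (fraction, with percent):

explained: PC1 0.3706 (37.06%), PC2 0.3497 (34.97%), PC3 0.2797 (27.97%);  cumulative: 0.3706, 0.7203, 1


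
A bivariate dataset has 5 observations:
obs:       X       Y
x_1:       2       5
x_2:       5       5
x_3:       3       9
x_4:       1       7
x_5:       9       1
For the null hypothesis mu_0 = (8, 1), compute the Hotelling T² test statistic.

Step 1 — sample mean vector:
  mean(X) = (2 + 5 + 3 + 1 + 9) / 5 = 20/5 = 4
  mean(Y) = (5 + 5 + 9 + 7 + 1) / 5 = 27/5 = 5.4
  x̄ = (4, 5.4),  deviation x̄ - mu_0 = (4, 5.4) - (8, 1) = (-4, 4.4).

Step 2 — sample covariance matrix, S[i,j] = (1/(n-1)) · Σ_k (x_{k,i} - mean_i) · (x_{k,j} - mean_j), divisor n-1 = 4:
  S[X,X] = ((-2)·(-2) + (1)·(1) + (-1)·(-1) + (-3)·(-3) + (5)·(5)) / 4 = 40/4 = 10
  S[X,Y] = ((-2)·(-0.4) + (1)·(-0.4) + (-1)·(3.6) + (-3)·(1.6) + (5)·(-4.4)) / 4 = -30/4 = -7.5
  S[Y,Y] = ((-0.4)·(-0.4) + (-0.4)·(-0.4) + (3.6)·(3.6) + (1.6)·(1.6) + (-4.4)·(-4.4)) / 4 = 35.2/4 = 8.8
  S = [[10, -7.5],
 [-7.5, 8.8]].

Step 3 — invert S. det(S) = 10·8.8 - (-7.5)² = 31.75.
  S^{-1} = (1/det) · [[d, -b], [-b, a]] = [[0.2772, 0.2362],
 [0.2362, 0.315]].

Step 4 — quadratic form (x̄ - mu_0)^T · S^{-1} · (x̄ - mu_0):
  S^{-1} · (x̄ - mu_0) = (-0.0693, 0.4409),
  (x̄ - mu_0)^T · [...] = (-4)·(-0.0693) + (4.4)·(0.4409) = 2.2173.

Step 5 — scale by n: T² = 5 · 2.2173 = 11.0866.

T² ≈ 11.0866


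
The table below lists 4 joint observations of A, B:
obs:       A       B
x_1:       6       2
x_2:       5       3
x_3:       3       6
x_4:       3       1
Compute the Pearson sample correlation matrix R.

Step 1 — column means:
  mean(A) = (6 + 5 + 3 + 3) / 4 = 17/4 = 4.25
  mean(B) = (2 + 3 + 6 + 1) / 4 = 12/4 = 3

Step 2 — sample variances and covariances s[i,j] = (1/(n-1)) · Σ_k (x_{k,i} - mean_i) · (x_{k,j} - mean_j), with n-1 = 3:
  s[A,A] = ((1.75)·(1.75) + (0.75)·(0.75) + (-1.25)·(-1.25) + (-1.25)·(-1.25)) / 3 = 6.75/3 = 2.25
  s[A,B] = ((1.75)·(-1) + (0.75)·(0) + (-1.25)·(3) + (-1.25)·(-2)) / 3 = -3/3 = -1
  s[B,B] = ((-1)·(-1) + (0)·(0) + (3)·(3) + (-2)·(-2)) / 3 = 14/3 = 4.6667
  Sample standard deviations s_i = √(s[i,i]):
  s(A) = √(2.25) = 1.5
  s(B) = √(4.6667) = 2.1602

Step 3 — r_{ij} = s_{ij} / (s_i · s_j):
  r[A,A] = 1 (diagonal).
  r[A,B] = -1 / (1.5 · 2.1602) = -1 / 3.2404 = -0.3086
  r[B,B] = 1 (diagonal).

R is symmetric with unit diagonal. Assembling:

R = [[1, -0.3086],
 [-0.3086, 1]]


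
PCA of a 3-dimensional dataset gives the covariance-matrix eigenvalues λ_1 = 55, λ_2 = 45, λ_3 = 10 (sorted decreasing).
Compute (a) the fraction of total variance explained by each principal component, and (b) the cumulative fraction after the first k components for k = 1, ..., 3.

Step 1 — total variance = trace(Sigma) = Σ λ_i = 55 + 45 + 10 = 110.

Step 2 — fraction explained by component i = λ_i / Σ λ:
  PC1: 55/110 = 0.5
  PC2: 45/110 = 0.4091
  PC3: 10/110 = 0.0909

Step 3 — cumulative fraction after k components = (λ_1 + ... + λ_k) / Σ λ:
  k = 1: 55/110 = 0.5
  k = 2: (55 + 45)/110 = 100/110 = 0.9091
  k = 3: (55 + 45 + 10)/110 = 110/110 = 1

Summary (fraction, with percent):

explained: PC1 0.5 (50%), PC2 0.4091 (40.91%), PC3 0.0909 (9.09%);  cumulative: 0.5, 0.9091, 1


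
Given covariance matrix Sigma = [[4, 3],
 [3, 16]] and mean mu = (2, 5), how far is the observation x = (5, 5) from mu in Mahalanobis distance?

Step 1 — centre the observation: (x - mu) = (3, 0).

Step 2 — invert Sigma. det(Sigma) = 4·16 - (3)² = 55.
  Sigma^{-1} = (1/det) · [[d, -b], [-b, a]] = [[0.2909, -0.0545],
 [-0.0545, 0.0727]].

Step 3 — form the quadratic (x - mu)^T · Sigma^{-1} · (x - mu):
  Sigma^{-1} · (x - mu) = (0.8727, -0.1636).
  (x - mu)^T · [Sigma^{-1} · (x - mu)] = (3)·(0.8727) + (0)·(-0.1636) = 2.6182.

Step 4 — take square root: d = √(2.6182) ≈ 1.6181.

d(x, mu) = √(2.6182) ≈ 1.6181


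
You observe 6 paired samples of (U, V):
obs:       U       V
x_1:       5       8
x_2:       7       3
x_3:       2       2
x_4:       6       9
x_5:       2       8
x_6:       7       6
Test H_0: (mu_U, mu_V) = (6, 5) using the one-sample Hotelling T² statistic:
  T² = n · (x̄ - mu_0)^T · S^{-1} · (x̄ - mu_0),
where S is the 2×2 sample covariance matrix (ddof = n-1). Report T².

Step 1 — sample mean vector:
  mean(U) = (5 + 7 + 2 + 6 + 2 + 7) / 6 = 29/6 = 4.8333
  mean(V) = (8 + 3 + 2 + 9 + 8 + 6) / 6 = 36/6 = 6
  x̄ = (4.8333, 6),  deviation x̄ - mu_0 = (4.8333, 6) - (6, 5) = (-1.1667, 1).

Step 2 — sample covariance matrix, S[i,j] = (1/(n-1)) · Σ_k (x_{k,i} - mean_i) · (x_{k,j} - mean_j), divisor n-1 = 5:
  S[U,U] = ((0.1667)·(0.1667) + (2.1667)·(2.1667) + (-2.8333)·(-2.8333) + (1.1667)·(1.1667) + (-2.8333)·(-2.8333) + (2.1667)·(2.1667)) / 5 = 26.8333/5 = 5.3667
  S[U,V] = ((0.1667)·(2) + (2.1667)·(-3) + (-2.8333)·(-4) + (1.1667)·(3) + (-2.8333)·(2) + (2.1667)·(0)) / 5 = 3/5 = 0.6
  S[V,V] = ((2)·(2) + (-3)·(-3) + (-4)·(-4) + (3)·(3) + (2)·(2) + (0)·(0)) / 5 = 42/5 = 8.4
  S = [[5.3667, 0.6],
 [0.6, 8.4]].

Step 3 — invert S. det(S) = 5.3667·8.4 - (0.6)² = 44.72.
  S^{-1} = (1/det) · [[d, -b], [-b, a]] = [[0.1878, -0.0134],
 [-0.0134, 0.12]].

Step 4 — quadratic form (x̄ - mu_0)^T · S^{-1} · (x̄ - mu_0):
  S^{-1} · (x̄ - mu_0) = (-0.2326, 0.1357),
  (x̄ - mu_0)^T · [...] = (-1.1667)·(-0.2326) + (1)·(0.1357) = 0.407.

Step 5 — scale by n: T² = 6 · 0.407 = 2.4419.

T² ≈ 2.4419


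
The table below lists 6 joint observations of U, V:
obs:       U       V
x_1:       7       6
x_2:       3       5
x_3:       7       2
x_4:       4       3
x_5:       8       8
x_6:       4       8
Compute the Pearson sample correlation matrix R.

Step 1 — column means:
  mean(U) = (7 + 3 + 7 + 4 + 8 + 4) / 6 = 33/6 = 5.5
  mean(V) = (6 + 5 + 2 + 3 + 8 + 8) / 6 = 32/6 = 5.3333

Step 2 — sample variances and covariances s[i,j] = (1/(n-1)) · Σ_k (x_{k,i} - mean_i) · (x_{k,j} - mean_j), with n-1 = 5:
  s[U,U] = ((1.5)·(1.5) + (-2.5)·(-2.5) + (1.5)·(1.5) + (-1.5)·(-1.5) + (2.5)·(2.5) + (-1.5)·(-1.5)) / 5 = 21.5/5 = 4.3
  s[U,V] = ((1.5)·(0.6667) + (-2.5)·(-0.3333) + (1.5)·(-3.3333) + (-1.5)·(-2.3333) + (2.5)·(2.6667) + (-1.5)·(2.6667)) / 5 = 3/5 = 0.6
  s[V,V] = ((0.6667)·(0.6667) + (-0.3333)·(-0.3333) + (-3.3333)·(-3.3333) + (-2.3333)·(-2.3333) + (2.6667)·(2.6667) + (2.6667)·(2.6667)) / 5 = 31.3333/5 = 6.2667
  Sample standard deviations s_i = √(s[i,i]):
  s(U) = √(4.3) = 2.0736
  s(V) = √(6.2667) = 2.5033

Step 3 — r_{ij} = s_{ij} / (s_i · s_j):
  r[U,U] = 1 (diagonal).
  r[U,V] = 0.6 / (2.0736 · 2.5033) = 0.6 / 5.191 = 0.1156
  r[V,V] = 1 (diagonal).

R is symmetric with unit diagonal. Assembling:

R = [[1, 0.1156],
 [0.1156, 1]]


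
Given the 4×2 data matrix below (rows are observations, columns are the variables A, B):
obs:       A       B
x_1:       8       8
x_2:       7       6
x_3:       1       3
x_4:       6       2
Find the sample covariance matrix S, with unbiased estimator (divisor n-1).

Step 1 — column means:
  mean(A) = (8 + 7 + 1 + 6) / 4 = 22/4 = 5.5
  mean(B) = (8 + 6 + 3 + 2) / 4 = 19/4 = 4.75

Step 2 — sample covariance S[i,j] = (1/(n-1)) · Σ_k (x_{k,i} - mean_i) · (x_{k,j} - mean_j), with n-1 = 3.
  S[A,A] = ((2.5)·(2.5) + (1.5)·(1.5) + (-4.5)·(-4.5) + (0.5)·(0.5)) / 3 = 29/3 = 9.6667
  S[A,B] = ((2.5)·(3.25) + (1.5)·(1.25) + (-4.5)·(-1.75) + (0.5)·(-2.75)) / 3 = 16.5/3 = 5.5
  S[B,B] = ((3.25)·(3.25) + (1.25)·(1.25) + (-1.75)·(-1.75) + (-2.75)·(-2.75)) / 3 = 22.75/3 = 7.5833

S is symmetric (S[j,i] = S[i,j]). Assembling:

S = [[9.6667, 5.5],
 [5.5, 7.5833]]


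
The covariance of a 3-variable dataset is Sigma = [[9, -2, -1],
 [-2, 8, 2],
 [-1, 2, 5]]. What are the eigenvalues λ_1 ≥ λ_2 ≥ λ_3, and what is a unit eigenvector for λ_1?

Step 1 — characteristic polynomial p(λ) = det(λI - Sigma) = λ³ - tr·λ² + c_1·λ - det, where tr = trace, c_1 = sum of the principal 2×2 minors, det = det(Sigma):
  tr = 9 + 8 + 5 = 22,
  c_1 = (9·8 - (-2)²) + (9·5 - (-1)²) + (8·5 - (2)²) = 68 + 44 + 36 = 148,
  det = 9·(8·5 - (2)²) - (-2)·((-2)·5 - (2)·(-1)) + (-1)·((-2)·(2) - 8·(-1)) = 9·(36) - (-2)·(-8) + (-1)·(4) = 304.
  So p(λ) = λ³ - 22λ² + 148λ - 304.
Step 2 — look for an integer root (rational root theorem: any rational root is an integer divisor of 304). Testing λ = 4:
  p(4) = 64 - 352 + 592 - 304 = 0  ✓
  Dividing out (λ - 4): p(λ) = (λ - 4)(λ² - 18λ + 76).
Step 3 — remaining eigenvalues from the quadratic λ² - 18λ + 76 = 0:
  Δ = 18² - 4·76 = 324 - 304 = 20,  λ = (18 ± √20)/2 = (18 ± 4.4721)/2 ≈ 11.2361 or 6.7639.
  Sorted: λ_1 = 11.2361,  λ_2 = 6.7639,  λ_3 = 4  (check: sum = 22 = tr ✓).

Step 4 — unit eigenvector for λ_1 ≈ 11.2361: v spans the null space of (Sigma - λ_1 I), whose rows are
  r_1 = (-2.2361, -2, -1),  r_2 = (-2, -3.2361, 2),  r_3 = (-1, 2, -6.2361).
  v is orthogonal to every row, so take v ∝ r_1 × r_2 = ((-2)·(2) - (-1)·(-3.2361), (-1)·(-2) - (-2.2361)·(2), (-2.2361)·(-3.2361) - (-2)·(-2)) ≈ (-7.2361, 6.4721, 3.2361).
  Rescale (multiply by -1 so the first nonzero entry is positive): u = (7.2361, -6.4721, -3.2361).
  ||u|| = √((7.2361)² + (-6.4721)² + (-3.2361)²) = √(104.7214) ≈ 10.2333,  v_1 = u/||u|| ≈ (0.7071, -0.6325, -0.3162) (||v_1|| = 1).

λ_1 = 11.2361,  λ_2 = 6.7639,  λ_3 = 4;  v_1 ≈ (0.7071, -0.6325, -0.3162)


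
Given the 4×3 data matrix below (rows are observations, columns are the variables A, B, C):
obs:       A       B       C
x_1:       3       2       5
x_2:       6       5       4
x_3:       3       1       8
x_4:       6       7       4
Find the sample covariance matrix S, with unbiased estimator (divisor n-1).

Step 1 — column means:
  mean(A) = (3 + 6 + 3 + 6) / 4 = 18/4 = 4.5
  mean(B) = (2 + 5 + 1 + 7) / 4 = 15/4 = 3.75
  mean(C) = (5 + 4 + 8 + 4) / 4 = 21/4 = 5.25

Step 2 — sample covariance S[i,j] = (1/(n-1)) · Σ_k (x_{k,i} - mean_i) · (x_{k,j} - mean_j), with n-1 = 3.
  S[A,A] = ((-1.5)·(-1.5) + (1.5)·(1.5) + (-1.5)·(-1.5) + (1.5)·(1.5)) / 3 = 9/3 = 3
  S[A,B] = ((-1.5)·(-1.75) + (1.5)·(1.25) + (-1.5)·(-2.75) + (1.5)·(3.25)) / 3 = 13.5/3 = 4.5
  S[A,C] = ((-1.5)·(-0.25) + (1.5)·(-1.25) + (-1.5)·(2.75) + (1.5)·(-1.25)) / 3 = -7.5/3 = -2.5
  S[B,B] = ((-1.75)·(-1.75) + (1.25)·(1.25) + (-2.75)·(-2.75) + (3.25)·(3.25)) / 3 = 22.75/3 = 7.5833
  S[B,C] = ((-1.75)·(-0.25) + (1.25)·(-1.25) + (-2.75)·(2.75) + (3.25)·(-1.25)) / 3 = -12.75/3 = -4.25
  S[C,C] = ((-0.25)·(-0.25) + (-1.25)·(-1.25) + (2.75)·(2.75) + (-1.25)·(-1.25)) / 3 = 10.75/3 = 3.5833

S is symmetric (S[j,i] = S[i,j]). Assembling:

S = [[3, 4.5, -2.5],
 [4.5, 7.5833, -4.25],
 [-2.5, -4.25, 3.5833]]


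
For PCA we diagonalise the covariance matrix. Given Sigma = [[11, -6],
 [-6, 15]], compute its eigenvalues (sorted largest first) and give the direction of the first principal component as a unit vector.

Step 1 — characteristic polynomial of 2×2 Sigma:
  det(Sigma - λI) = λ² - trace · λ + det = 0.
  trace = 11 + 15 = 26, det = 11·15 - (-6)² = 129.
Step 2 — discriminant:
  Δ = trace² - 4·det = 676 - 516 = 160.
Step 3 — eigenvalues:
  λ = (trace ± √Δ)/2 = (26 ± 12.6491)/2,
  λ_1 = 19.3246,  λ_2 = 6.6754.

Step 4 — unit eigenvector for λ_1: solve (Sigma - λ_1 I)v = 0. First row:
  (11 - 19.3246)·v_x + (-6)·v_y = 0, i.e. (-8.3246)·v_x + (-6)·v_y = 0,
  so v ∝ (b, λ_1 - a) = (-6, 8.3246); multiply by -1 so the first entry is positive: u = (6, -8.3246).
  ||u|| = √((6)² + (-8.3246)²) = √(105.2982) ≈ 10.2615,
  v_1 = u/||u|| ≈ (0.5847, -0.8112) (||v_1|| = 1).

λ_1 = 19.3246,  λ_2 = 6.6754;  v_1 ≈ (0.5847, -0.8112)


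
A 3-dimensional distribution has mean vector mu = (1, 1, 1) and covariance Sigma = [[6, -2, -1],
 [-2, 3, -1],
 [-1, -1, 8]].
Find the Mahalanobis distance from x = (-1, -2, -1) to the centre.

Step 1 — centre the observation: (x - mu) = (-2, -3, -2).

Step 2 — invert Sigma (cofactor / det for 3×3, or solve directly):
  Sigma^{-1} = [[0.2323, 0.1717, 0.0505],
 [0.1717, 0.4747, 0.0808],
 [0.0505, 0.0808, 0.1414]].

Step 3 — form the quadratic (x - mu)^T · Sigma^{-1} · (x - mu):
  Sigma^{-1} · (x - mu) = (-1.0808, -1.9293, -0.6263).
  (x - mu)^T · [Sigma^{-1} · (x - mu)] = (-2)·(-1.0808) + (-3)·(-1.9293) + (-2)·(-0.6263) = 9.202.

Step 4 — take square root: d = √(9.202) ≈ 3.0335.

d(x, mu) = √(9.202) ≈ 3.0335


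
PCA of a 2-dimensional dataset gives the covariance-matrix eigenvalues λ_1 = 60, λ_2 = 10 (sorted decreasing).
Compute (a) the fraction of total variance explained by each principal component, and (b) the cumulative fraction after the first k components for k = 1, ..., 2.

Step 1 — total variance = trace(Sigma) = Σ λ_i = 60 + 10 = 70.

Step 2 — fraction explained by component i = λ_i / Σ λ:
  PC1: 60/70 = 0.8571
  PC2: 10/70 = 0.1429

Step 3 — cumulative fraction after k components = (λ_1 + ... + λ_k) / Σ λ:
  k = 1: 60/70 = 0.8571
  k = 2: (60 + 10)/70 = 70/70 = 1

Summary (fraction, with percent):

explained: PC1 0.8571 (85.71%), PC2 0.1429 (14.29%);  cumulative: 0.8571, 1


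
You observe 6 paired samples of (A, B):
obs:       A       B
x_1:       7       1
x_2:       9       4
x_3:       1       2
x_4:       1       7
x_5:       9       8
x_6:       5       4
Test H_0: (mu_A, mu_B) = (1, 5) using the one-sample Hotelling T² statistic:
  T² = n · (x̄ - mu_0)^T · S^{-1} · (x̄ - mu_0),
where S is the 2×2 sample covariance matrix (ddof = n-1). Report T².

Step 1 — sample mean vector:
  mean(A) = (7 + 9 + 1 + 1 + 9 + 5) / 6 = 32/6 = 5.3333
  mean(B) = (1 + 4 + 2 + 7 + 8 + 4) / 6 = 26/6 = 4.3333
  x̄ = (5.3333, 4.3333),  deviation x̄ - mu_0 = (5.3333, 4.3333) - (1, 5) = (4.3333, -0.6667).

Step 2 — sample covariance matrix, S[i,j] = (1/(n-1)) · Σ_k (x_{k,i} - mean_i) · (x_{k,j} - mean_j), divisor n-1 = 5:
  S[A,A] = ((1.6667)·(1.6667) + (3.6667)·(3.6667) + (-4.3333)·(-4.3333) + (-4.3333)·(-4.3333) + (3.6667)·(3.6667) + (-0.3333)·(-0.3333)) / 5 = 67.3333/5 = 13.4667
  S[A,B] = ((1.6667)·(-3.3333) + (3.6667)·(-0.3333) + (-4.3333)·(-2.3333) + (-4.3333)·(2.6667) + (3.6667)·(3.6667) + (-0.3333)·(-0.3333)) / 5 = 5.3333/5 = 1.0667
  S[B,B] = ((-3.3333)·(-3.3333) + (-0.3333)·(-0.3333) + (-2.3333)·(-2.3333) + (2.6667)·(2.6667) + (3.6667)·(3.6667) + (-0.3333)·(-0.3333)) / 5 = 37.3333/5 = 7.4667
  S = [[13.4667, 1.0667],
 [1.0667, 7.4667]].

Step 3 — invert S. det(S) = 13.4667·7.4667 - (1.0667)² = 99.4133.
  S^{-1} = (1/det) · [[d, -b], [-b, a]] = [[0.0751, -0.0107],
 [-0.0107, 0.1355]].

Step 4 — quadratic form (x̄ - mu_0)^T · S^{-1} · (x̄ - mu_0):
  S^{-1} · (x̄ - mu_0) = (0.3326, -0.1368),
  (x̄ - mu_0)^T · [...] = (4.3333)·(0.3326) + (-0.6667)·(-0.1368) = 1.5325.

Step 5 — scale by n: T² = 6 · 1.5325 = 9.1953.

T² ≈ 9.1953


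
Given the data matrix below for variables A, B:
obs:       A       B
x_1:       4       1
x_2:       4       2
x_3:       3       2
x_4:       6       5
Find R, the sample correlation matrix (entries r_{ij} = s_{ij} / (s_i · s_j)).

Step 1 — column means:
  mean(A) = (4 + 4 + 3 + 6) / 4 = 17/4 = 4.25
  mean(B) = (1 + 2 + 2 + 5) / 4 = 10/4 = 2.5

Step 2 — sample variances and covariances s[i,j] = (1/(n-1)) · Σ_k (x_{k,i} - mean_i) · (x_{k,j} - mean_j), with n-1 = 3:
  s[A,A] = ((-0.25)·(-0.25) + (-0.25)·(-0.25) + (-1.25)·(-1.25) + (1.75)·(1.75)) / 3 = 4.75/3 = 1.5833
  s[A,B] = ((-0.25)·(-1.5) + (-0.25)·(-0.5) + (-1.25)·(-0.5) + (1.75)·(2.5)) / 3 = 5.5/3 = 1.8333
  s[B,B] = ((-1.5)·(-1.5) + (-0.5)·(-0.5) + (-0.5)·(-0.5) + (2.5)·(2.5)) / 3 = 9/3 = 3
  Sample standard deviations s_i = √(s[i,i]):
  s(A) = √(1.5833) = 1.2583
  s(B) = √(3) = 1.7321

Step 3 — r_{ij} = s_{ij} / (s_i · s_j):
  r[A,A] = 1 (diagonal).
  r[A,B] = 1.8333 / (1.2583 · 1.7321) = 1.8333 / 2.1794 = 0.8412
  r[B,B] = 1 (diagonal).

R is symmetric with unit diagonal. Assembling:

R = [[1, 0.8412],
 [0.8412, 1]]


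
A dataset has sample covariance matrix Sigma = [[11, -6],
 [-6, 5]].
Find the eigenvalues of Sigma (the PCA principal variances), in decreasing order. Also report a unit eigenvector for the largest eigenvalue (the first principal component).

Step 1 — characteristic polynomial of 2×2 Sigma:
  det(Sigma - λI) = λ² - trace · λ + det = 0.
  trace = 11 + 5 = 16, det = 11·5 - (-6)² = 19.
Step 2 — discriminant:
  Δ = trace² - 4·det = 256 - 76 = 180.
Step 3 — eigenvalues:
  λ = (trace ± √Δ)/2 = (16 ± 13.4164)/2,
  λ_1 = 14.7082,  λ_2 = 1.2918.

Step 4 — unit eigenvector for λ_1: solve (Sigma - λ_1 I)v = 0. First row:
  (11 - 14.7082)·v_x + (-6)·v_y = 0, i.e. (-3.7082)·v_x + (-6)·v_y = 0,
  so v ∝ (b, λ_1 - a) = (-6, 3.7082); multiply by -1 so the first entry is positive: u = (6, -3.7082).
  ||u|| = √((6)² + (-3.7082)²) = √(49.7508) ≈ 7.0534,
  v_1 = u/||u|| ≈ (0.8507, -0.5257) (||v_1|| = 1).

λ_1 = 14.7082,  λ_2 = 1.2918;  v_1 ≈ (0.8507, -0.5257)


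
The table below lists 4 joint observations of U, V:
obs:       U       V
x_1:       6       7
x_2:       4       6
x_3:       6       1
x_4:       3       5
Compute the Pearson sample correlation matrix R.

Step 1 — column means:
  mean(U) = (6 + 4 + 6 + 3) / 4 = 19/4 = 4.75
  mean(V) = (7 + 6 + 1 + 5) / 4 = 19/4 = 4.75

Step 2 — sample variances and covariances s[i,j] = (1/(n-1)) · Σ_k (x_{k,i} - mean_i) · (x_{k,j} - mean_j), with n-1 = 3:
  s[U,U] = ((1.25)·(1.25) + (-0.75)·(-0.75) + (1.25)·(1.25) + (-1.75)·(-1.75)) / 3 = 6.75/3 = 2.25
  s[U,V] = ((1.25)·(2.25) + (-0.75)·(1.25) + (1.25)·(-3.75) + (-1.75)·(0.25)) / 3 = -3.25/3 = -1.0833
  s[V,V] = ((2.25)·(2.25) + (1.25)·(1.25) + (-3.75)·(-3.75) + (0.25)·(0.25)) / 3 = 20.75/3 = 6.9167
  Sample standard deviations s_i = √(s[i,i]):
  s(U) = √(2.25) = 1.5
  s(V) = √(6.9167) = 2.63

Step 3 — r_{ij} = s_{ij} / (s_i · s_j):
  r[U,U] = 1 (diagonal).
  r[U,V] = -1.0833 / (1.5 · 2.63) = -1.0833 / 3.9449 = -0.2746
  r[V,V] = 1 (diagonal).

R is symmetric with unit diagonal. Assembling:

R = [[1, -0.2746],
 [-0.2746, 1]]
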